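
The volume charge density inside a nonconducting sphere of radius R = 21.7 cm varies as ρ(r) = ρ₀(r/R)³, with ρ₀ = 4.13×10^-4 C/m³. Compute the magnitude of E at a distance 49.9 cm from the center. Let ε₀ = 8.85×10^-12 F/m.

Use a concentric Gaussian sphere at r = 49.9 cm (r > R, all charge enclosed).
Q_enc = 4π ∫₀^R ρ₀(r'/R)^3 r'² dr' = 4πρ₀R³/6 = 8.839×10^-6 C.
Since E is radial and uniform over the Gaussian sphere, Φ = E·4πr² = Q_enc/ε₀.
E = |Q_enc|/(4πε₀r²) = (8.839e-6)/(4π·8.85×10^-12·(0.499)²) = 3.19×10^5 N/C.

3.19×10^5 N/C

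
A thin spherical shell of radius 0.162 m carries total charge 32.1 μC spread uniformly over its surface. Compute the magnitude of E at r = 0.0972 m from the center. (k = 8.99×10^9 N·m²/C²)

|E| = 0 N/C

By spherical symmetry E is radial; choose a Gaussian sphere of radius r = 0.0972 m (inside the shell, r < 0.162 m).
All the charge is outside the Gaussian surface: Q_enc = 0, hence E = 0 everywhere inside the shell.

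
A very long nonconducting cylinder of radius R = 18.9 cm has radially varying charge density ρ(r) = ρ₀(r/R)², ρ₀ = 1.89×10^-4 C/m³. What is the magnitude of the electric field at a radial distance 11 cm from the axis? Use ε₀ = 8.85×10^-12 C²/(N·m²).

|E| = 1.99×10^5 V/m

By cylindrical symmetry E is radial; use a coaxial Gaussian cylinder of radius 11 cm and length L (r < R).
Integrating ρ over the cross-section to radius r: λ_enc = (2πρ₀/R²) ∫₀^r r'^3 dr' = 2πρ₀ r^4/(4·R²) = 1.217e-6 C/m.
Gauss's law: E·2πrL = λ_enc L/ε₀.
E = |λ_enc|/(2πε₀r) = (1.217×10^-6)/(2π·8.85×10^-12·0.11) = 1.99×10^5 N/C.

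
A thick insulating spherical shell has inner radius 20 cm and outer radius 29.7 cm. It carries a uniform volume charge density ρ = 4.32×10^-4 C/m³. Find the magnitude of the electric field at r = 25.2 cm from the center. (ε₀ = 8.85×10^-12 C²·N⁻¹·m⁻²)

|E| = 2.05×10^6 V/m

Use a concentric Gaussian sphere at r = 25.2 cm (within the shell material, 20 cm < r < 29.7 cm).
Enclosed charge is the volume from a to r: Q_enc = (4π/3)ρ(r³ − a³) = 1.448×10^-5 C.
Applying ∮E·dA = Q_enc/ε₀ with Φ = E(4πr²):
E = |Q_enc|/(4πε₀r²) = (1.448×10^-5)/(4π·8.85×10^-12·(0.252)²) = 2.05e6 N/C.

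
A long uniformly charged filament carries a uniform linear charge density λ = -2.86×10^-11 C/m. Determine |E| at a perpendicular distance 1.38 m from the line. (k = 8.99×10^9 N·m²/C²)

Take a coaxial cylindrical Gaussian surface of radius r = 1.38 m and length L.
Q_enc = λL, so λ_enc = -2.86×10^-11 C/m.
By Gauss's law (flux through the curved wall only), E·2πrL = λ_enc L/ε₀.
E = 2k|λ_enc|/r = 2(8.99×10^9)(2.86×10^-11)/(1.38) = 0.373 N/C.

E ≈ 0.373 N/C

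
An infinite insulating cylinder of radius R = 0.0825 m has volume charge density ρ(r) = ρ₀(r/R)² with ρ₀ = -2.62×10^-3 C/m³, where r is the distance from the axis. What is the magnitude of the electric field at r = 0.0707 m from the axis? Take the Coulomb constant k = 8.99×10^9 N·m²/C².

|E| ≈ 3.84e6 V/m

By cylindrical symmetry E is radial; use a coaxial Gaussian cylinder of radius 0.0707 m and length L (r < R).
λ_enc = ∫₀^r ρ(r')·2πr' dr' = (2πρ₀/R²)·r^4/4 = -1.511e-5 C/m.
Gauss's law: E·2πrL = λ_enc L/ε₀.
E = 2k|λ_enc|/r = 2(8.99×10^9)(1.511×10^-5)/(0.0707) = 3.84e6 N/C.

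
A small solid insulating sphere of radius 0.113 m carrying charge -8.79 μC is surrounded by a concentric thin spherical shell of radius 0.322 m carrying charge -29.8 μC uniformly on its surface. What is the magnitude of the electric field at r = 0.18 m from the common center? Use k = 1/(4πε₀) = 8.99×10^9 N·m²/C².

By spherical symmetry E is radial; choose a Gaussian sphere of radius r = 0.18 m (between the bodies, 0.113 m < r < 0.322 m).
Only the inner charge is enclosed; the outer shell contributes nothing inside itself. Q_enc = -8.79 μC = -8.79×10^-6 C.
Since E is radial and uniform over the Gaussian sphere, Φ = E·4πr² = Q_enc/ε₀.
E = k|Q_enc|/r² = (8.99×10^9)(8.79e-6)/(0.18)² = 2.44×10^6 N/C.

|E| ≈ 2.44×10^6 V/m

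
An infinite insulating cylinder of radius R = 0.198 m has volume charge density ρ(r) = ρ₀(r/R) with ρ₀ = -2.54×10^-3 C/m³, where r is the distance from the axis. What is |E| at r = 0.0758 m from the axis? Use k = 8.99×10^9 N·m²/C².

By cylindrical symmetry E is radial; use a coaxial Gaussian cylinder of radius 0.0758 m and length L (r < R).
Integrating ρ over the cross-section to radius r: λ_enc = (2πρ₀/R) ∫₀^r r'^2 dr' = 2πρ₀ r^3/(3·R) = -1.17×10^-5 C/m.
By Gauss's law (flux through the curved wall only), E·2πrL = λ_enc L/ε₀.
E = 2k|λ_enc|/r = 2(8.99×10^9)(1.17×10^-5)/(0.0758) = 2.78e6 N/C.

E ≈ 2.78×10^6 N/C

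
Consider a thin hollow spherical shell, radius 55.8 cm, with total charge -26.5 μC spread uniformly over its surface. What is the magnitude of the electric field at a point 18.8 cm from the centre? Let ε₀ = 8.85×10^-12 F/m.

Take a concentric spherical Gaussian surface of radius r = 18.8 cm (inside the shell, r < 55.8 cm).
No charge lies within this surface, so Q_enc = 0 and Gauss's law gives E·4πr² = 0 ⇒ E = 0.

E = 0 (no enclosed charge)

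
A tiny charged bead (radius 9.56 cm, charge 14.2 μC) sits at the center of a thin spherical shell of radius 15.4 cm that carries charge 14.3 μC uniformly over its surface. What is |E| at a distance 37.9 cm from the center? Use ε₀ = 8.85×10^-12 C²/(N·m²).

Use a concentric Gaussian sphere at r = 37.9 cm (r > 15.4 cm, enclosing both).
Q_enc = (14.2 μC) + (14.3 μC) = 2.85×10^-5 C.
By Gauss's law, ∮E·dA = E·4πr² = Q_enc/ε₀.
E = |Q_enc|/(4πε₀r²) = (2.85×10^-5)/(4π·8.85×10^-12·(0.379)²) = 1.78×10^6 N/C.

|E| ≈ 1.78×10^6 V/m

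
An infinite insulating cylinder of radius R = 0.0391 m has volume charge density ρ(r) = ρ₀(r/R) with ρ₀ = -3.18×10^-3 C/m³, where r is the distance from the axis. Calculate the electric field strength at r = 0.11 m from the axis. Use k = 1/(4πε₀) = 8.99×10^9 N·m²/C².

Take a coaxial cylindrical Gaussian surface of radius r = 0.11 m and length L (r > R, full charge per length enclosed).
λ_enc = 2π ∫₀^R ρ₀(r'/R)^1 r' dr' = 2πρ₀R²/3 = -1.018×10^-5 C/m.
Gauss's law: E·2πrL = λ_enc L/ε₀.
E = 2k|λ_enc|/r = 2(8.99×10^9)(1.018×10^-5)/(0.11) = 1.66×10^6 N/C.

E ≈ 1.66e6 N/C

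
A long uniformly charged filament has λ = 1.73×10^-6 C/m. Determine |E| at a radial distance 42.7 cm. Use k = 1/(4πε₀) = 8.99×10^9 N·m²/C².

Take a coaxial cylindrical Gaussian surface of radius r = 42.7 cm and length L.
Q_enc = λL, so λ_enc = 1.73×10^-6 C/m.
Applying ∮E·dA = Q_enc/ε₀ with the end caps contributing no flux:
E = 2k|λ_enc|/r = 2(8.99×10^9)(1.73×10^-6)/(0.427) = 7.28×10^4 N/C.

7.28×10^4 V/m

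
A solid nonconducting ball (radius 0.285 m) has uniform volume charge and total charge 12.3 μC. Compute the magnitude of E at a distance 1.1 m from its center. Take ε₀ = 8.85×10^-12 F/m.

9.14×10^4 V/m

By spherical symmetry E is radial; choose a Gaussian sphere of radius r = 1.1 m (r > R, so the entire charge is enclosed).
Q_enc = 12.3 μC = 1.23e-5 C.
Gauss's law: E·4πr² = Q_enc/ε₀.
E = |Q_enc|/(4πε₀r²) = (1.23e-5)/(4π·8.85×10^-12·(1.1)²) = 9.14×10^4 N/C.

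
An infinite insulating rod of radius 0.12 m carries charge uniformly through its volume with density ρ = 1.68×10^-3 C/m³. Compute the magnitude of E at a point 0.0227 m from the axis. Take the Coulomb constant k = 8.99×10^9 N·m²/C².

2.15×10^6 N/C

Take a coaxial cylindrical Gaussian surface of radius r = 0.0227 m and length L (r < R).
Charge inside radius r per length L is ρ·πr²·L, so λ_enc = ρπr² = 2.72×10^-6 C/m.
Applying ∮E·dA = Q_enc/ε₀ with the end caps contributing no flux:
E = 2k|λ_enc|/r = 2(8.99×10^9)(2.72×10^-6)/(0.0227) = 2.15×10^6 N/C.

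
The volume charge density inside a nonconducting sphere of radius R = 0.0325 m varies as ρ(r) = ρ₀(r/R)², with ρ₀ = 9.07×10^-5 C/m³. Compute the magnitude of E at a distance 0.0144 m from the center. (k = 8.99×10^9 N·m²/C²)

Symmetry ⇒ E = E(r) r̂. Gaussian sphere of radius r = 0.0144 m (r < R).
Integrate the density: Q_enc = 4π ∫₀^r ρ₀(r'/R)^2 r'² dr' = 4πρ₀ r^5/(5·R²) = 1.336e-10 C.
Applying ∮E·dA = Q_enc/ε₀ with Φ = E(4πr²):
E = k|Q_enc|/r² = (8.99×10^9)(1.336×10^-10)/(0.0144)² = 5.79×10^3 N/C.

E = 5.79e3 V/m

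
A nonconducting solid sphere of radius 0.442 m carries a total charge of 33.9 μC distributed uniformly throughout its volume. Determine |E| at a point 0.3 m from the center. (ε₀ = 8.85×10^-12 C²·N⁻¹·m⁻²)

E ≈ 1.06e6 V/m

By spherical symmetry E is radial; choose a Gaussian sphere of radius r = 0.3 m (r < R).
Only the charge within r is enclosed: Q_enc = Q·(r/R)³ = (33.9 μC)·(0.3 m/0.442 m)³ = 1.06e-5 C.
By Gauss's law, ∮E·dA = E·4πr² = Q_enc/ε₀.
E = |Q_enc|/(4πε₀r²) = (1.06e-5)/(4π·8.85×10^-12·(0.3)²) = 1.06×10^6 N/C.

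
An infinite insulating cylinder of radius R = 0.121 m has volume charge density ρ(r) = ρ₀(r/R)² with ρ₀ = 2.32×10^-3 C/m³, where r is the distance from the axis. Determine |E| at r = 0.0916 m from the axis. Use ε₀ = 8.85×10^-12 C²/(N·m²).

E = 3.44×10^6 N/C

By cylindrical symmetry E is radial; use a coaxial Gaussian cylinder of radius 0.0916 m and length L (r < R).
λ_enc = ∫₀^r ρ(r')·2πr' dr' = (2πρ₀/R²)·r^4/4 = 1.752×10^-5 C/m.
By Gauss's law (flux through the curved wall only), E·2πrL = λ_enc L/ε₀.
E = |λ_enc|/(2πε₀r) = (1.752e-5)/(2π·8.85×10^-12·0.0916) = 3.44×10^6 N/C.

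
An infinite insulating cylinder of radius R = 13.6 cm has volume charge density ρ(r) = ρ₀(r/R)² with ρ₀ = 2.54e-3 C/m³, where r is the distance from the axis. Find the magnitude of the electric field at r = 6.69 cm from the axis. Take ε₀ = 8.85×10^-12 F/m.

Coaxial Gaussian cylinder, radius r = 6.69 cm, length L (r < R).
λ_enc = ∫₀^r ρ(r')·2πr' dr' = (2πρ₀/R²)·r^4/4 = 4.321e-6 C/m.
Applying ∮E·dA = Q_enc/ε₀ with the end caps contributing no flux:
E = |λ_enc|/(2πε₀r) = (4.321×10^-6)/(2π·8.85×10^-12·0.0669) = 1.16e6 N/C.

|E| ≈ 1.16×10^6 N/C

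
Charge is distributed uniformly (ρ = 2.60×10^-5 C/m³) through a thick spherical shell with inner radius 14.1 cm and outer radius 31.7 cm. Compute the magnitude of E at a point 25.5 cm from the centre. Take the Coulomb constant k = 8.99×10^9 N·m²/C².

2.07×10^5 N/C

Take a concentric spherical Gaussian surface of radius r = 25.5 cm (within the shell material, 14.1 cm < r < 31.7 cm).
Only the shell between 14.1 cm and r is enclosed: Q_enc = ρ·(4π/3)(r³ − a³) = (2.60×10^-5)·(4π/3)·((0.255)³ − (0.141)³) = 1.501×10^-6 C.
Applying ∮E·dA = Q_enc/ε₀ with Φ = E(4πr²):
E = k|Q_enc|/r² = (8.99×10^9)(1.501e-6)/(0.255)² = 2.07×10^5 N/C.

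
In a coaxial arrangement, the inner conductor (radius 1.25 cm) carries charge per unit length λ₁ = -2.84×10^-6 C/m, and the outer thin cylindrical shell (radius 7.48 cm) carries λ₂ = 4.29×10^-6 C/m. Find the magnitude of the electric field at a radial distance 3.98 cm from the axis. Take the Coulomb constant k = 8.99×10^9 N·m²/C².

By cylindrical symmetry E is radial; use a coaxial Gaussian cylinder of radius 3.98 cm and length L (between the conductors, 1.25 cm < r < 7.48 cm).
The shell at 7.48 cm lies outside the Gaussian surface, so λ_enc = λ₁ = -2.84×10^-6 C/m.
Applying ∮E·dA = Q_enc/ε₀ with the end caps contributing no flux:
E = 2k|λ_enc|/r = 2(8.99×10^9)(2.84e-6)/(0.0398) = 1.28×10^6 N/C.

E ≈ 1.28×10^6 V/m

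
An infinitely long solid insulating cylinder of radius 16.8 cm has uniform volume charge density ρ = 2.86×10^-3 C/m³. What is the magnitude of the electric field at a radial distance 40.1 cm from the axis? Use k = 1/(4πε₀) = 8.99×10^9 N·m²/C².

1.14×10^7 N/C

Choose a coaxial cylinder of radius r = 40.1 cm (arbitrary length L) as the Gaussian surface (r > 16.8 cm, full cross-section enclosed).
λ_enc = ρ·πR² = (2.86e-3)π(0.168)² = 2.536×10^-4 C/m.
Applying ∮E·dA = Q_enc/ε₀ with the end caps contributing no flux:
E = 2k|λ_enc|/r = 2(8.99×10^9)(2.536e-4)/(0.401) = 1.14e7 N/C.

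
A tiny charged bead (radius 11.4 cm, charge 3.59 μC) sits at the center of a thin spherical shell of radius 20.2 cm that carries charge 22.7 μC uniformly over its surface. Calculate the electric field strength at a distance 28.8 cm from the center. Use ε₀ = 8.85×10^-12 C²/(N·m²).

|E| ≈ 2.85e6 V/m

Take a concentric spherical Gaussian surface of radius r = 28.8 cm (r > 20.2 cm, enclosing both).
Q_enc = (3.59 μC) + (22.7 μC) = 2.629×10^-5 C.
Applying ∮E·dA = Q_enc/ε₀ with Φ = E(4πr²):
E = |Q_enc|/(4πε₀r²) = (2.629e-5)/(4π·8.85×10^-12·(0.288)²) = 2.85×10^6 N/C.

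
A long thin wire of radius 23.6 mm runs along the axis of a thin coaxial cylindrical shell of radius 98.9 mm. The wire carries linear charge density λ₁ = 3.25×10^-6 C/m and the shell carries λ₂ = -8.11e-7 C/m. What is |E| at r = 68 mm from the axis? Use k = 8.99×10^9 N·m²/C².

E ≈ 8.59e5 N/C

By cylindrical symmetry E is radial; use a coaxial Gaussian cylinder of radius 68 mm and length L (between the conductors, 23.6 mm < r < 98.9 mm).
The shell at 98.9 mm lies outside the Gaussian surface, so λ_enc = λ₁ = 3.25e-6 C/m.
By Gauss's law (flux through the curved wall only), E·2πrL = λ_enc L/ε₀.
E = 2k|λ_enc|/r = 2(8.99×10^9)(3.25e-6)/(0.068) = 8.59×10^5 N/C.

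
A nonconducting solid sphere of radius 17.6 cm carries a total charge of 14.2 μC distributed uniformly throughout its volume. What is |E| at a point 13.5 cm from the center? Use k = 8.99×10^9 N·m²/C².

Symmetry ⇒ E = E(r) r̂. Gaussian sphere of radius r = 13.5 cm (r < R).
Only the charge within r is enclosed: Q_enc = Q·(r/R)³ = (14.2 μC)·(13.5 cm/17.6 cm)³ = 6.408e-6 C.
Applying ∮E·dA = Q_enc/ε₀ with Φ = E(4πr²):
E = k|Q_enc|/r² = (8.99×10^9)(6.408×10^-6)/(0.135)² = 3.16e6 N/C.

E = 3.16e6 V/m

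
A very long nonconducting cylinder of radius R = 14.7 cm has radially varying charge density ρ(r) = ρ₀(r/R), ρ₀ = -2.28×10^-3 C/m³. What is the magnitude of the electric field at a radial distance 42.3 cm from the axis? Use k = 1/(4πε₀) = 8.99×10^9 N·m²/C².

E ≈ 4.39×10^6 N/C

Coaxial Gaussian cylinder, radius r = 42.3 cm, length L (r > R, full charge per length enclosed).
λ_enc = 2π ∫₀^R ρ₀(r'/R)^1 r' dr' = 2πρ₀R²/3 = -1.032×10^-4 C/m.
Since E is radial and uniform over the curved surface, Φ = E·2πrL = Q_enc/ε₀ = λ_enc L/ε₀.
E = 2k|λ_enc|/r = 2(8.99×10^9)(1.032×10^-4)/(0.423) = 4.39e6 N/C.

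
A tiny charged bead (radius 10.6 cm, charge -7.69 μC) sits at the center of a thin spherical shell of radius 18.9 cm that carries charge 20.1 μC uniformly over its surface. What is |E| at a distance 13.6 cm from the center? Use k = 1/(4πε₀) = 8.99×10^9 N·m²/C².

Use a concentric Gaussian sphere at r = 13.6 cm (between the bodies, 10.6 cm < r < 18.9 cm).
Only the inner charge is enclosed; the outer shell contributes nothing inside itself. Q_enc = -7.69 μC = -7.69×10^-6 C.
Applying ∮E·dA = Q_enc/ε₀ with Φ = E(4πr²):
E = k|Q_enc|/r² = (8.99×10^9)(7.69×10^-6)/(0.136)² = 3.74×10^6 N/C.

|E| ≈ 3.74×10^6 N/C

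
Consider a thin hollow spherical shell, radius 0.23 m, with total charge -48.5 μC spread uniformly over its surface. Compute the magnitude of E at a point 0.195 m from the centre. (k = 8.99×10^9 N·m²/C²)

By spherical symmetry E is radial; choose a Gaussian sphere of radius r = 0.195 m (inside the shell, r < 0.23 m).
No charge lies within this surface, so Q_enc = 0 and Gauss's law gives E·4πr² = 0 ⇒ E = 0.

E = 0 (no enclosed charge)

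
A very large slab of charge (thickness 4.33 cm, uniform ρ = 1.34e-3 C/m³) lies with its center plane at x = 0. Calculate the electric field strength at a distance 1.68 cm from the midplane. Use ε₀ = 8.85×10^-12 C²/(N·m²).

|E| ≈ 2.54e6 N/C

By symmetry E is perpendicular to the slab. A Gaussian pillbox from −1.68 cm to +1.68 cm (face area A) lies entirely within the slab.
Q_enc = ρ·(2x)·A and flux = 2EA, so 2EA = 2ρxA/ε₀ ⇒ E = |ρ|x/ε₀.
E = (1.34×10^-3)(0.0168)/(8.85×10^-12) = 2.54×10^6 N/C.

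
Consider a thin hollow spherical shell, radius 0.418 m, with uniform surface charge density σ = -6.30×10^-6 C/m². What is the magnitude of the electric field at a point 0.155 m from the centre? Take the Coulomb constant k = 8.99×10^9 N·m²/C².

E = 0 (no enclosed charge)

Take a concentric spherical Gaussian surface of radius r = 0.155 m (inside the shell, r < 0.418 m).
All the charge is outside the Gaussian surface: Q_enc = 0, hence E = 0 everywhere inside the shell.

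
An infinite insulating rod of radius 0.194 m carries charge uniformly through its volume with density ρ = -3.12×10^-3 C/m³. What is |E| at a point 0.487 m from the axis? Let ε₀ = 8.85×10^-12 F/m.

1.36e7 N/C

By cylindrical symmetry E is radial; use a coaxial Gaussian cylinder of radius 0.487 m and length L (r > 0.194 m, full cross-section enclosed).
λ_enc = ρ·πR² = (-3.12e-3)π(0.194)² = -3.689e-4 C/m.
Gauss's law: E·2πrL = λ_enc L/ε₀.
E = |λ_enc|/(2πε₀r) = (3.689×10^-4)/(2π·8.85×10^-12·0.487) = 1.36×10^7 N/C.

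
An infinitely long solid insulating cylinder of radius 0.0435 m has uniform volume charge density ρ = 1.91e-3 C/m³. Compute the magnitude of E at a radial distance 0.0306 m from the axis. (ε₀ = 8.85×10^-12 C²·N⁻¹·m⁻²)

3.30e6 V/m

Take a coaxial cylindrical Gaussian surface of radius r = 0.0306 m and length L (r < R).
Charge inside radius r per length L is ρ·πr²·L, so λ_enc = ρπr² = 5.619×10^-6 C/m.
Gauss's law: E·2πrL = λ_enc L/ε₀.
E = |λ_enc|/(2πε₀r) = (5.619×10^-6)/(2π·8.85×10^-12·0.0306) = 3.30e6 N/C.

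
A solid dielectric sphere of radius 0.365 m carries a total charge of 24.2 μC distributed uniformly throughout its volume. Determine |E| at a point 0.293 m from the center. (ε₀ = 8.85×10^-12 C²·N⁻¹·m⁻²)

Use a concentric Gaussian sphere at r = 0.293 m (r < R).
Only the charge within r is enclosed: Q_enc = Q·(r/R)³ = (24.2 μC)·(0.293 m/0.365 m)³ = 1.252×10^-5 C.
By Gauss's law, ∮E·dA = E·4πr² = Q_enc/ε₀.
E = |Q_enc|/(4πε₀r²) = (1.252e-5)/(4π·8.85×10^-12·(0.293)²) = 1.31×10^6 N/C.

1.31×10^6 N/C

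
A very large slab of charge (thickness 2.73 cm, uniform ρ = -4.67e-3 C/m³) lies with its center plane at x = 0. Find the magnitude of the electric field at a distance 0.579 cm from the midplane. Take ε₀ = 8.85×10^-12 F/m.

|E| ≈ 3.06×10^6 V/m

By symmetry E is perpendicular to the slab. A Gaussian pillbox from −0.579 cm to +0.579 cm (face area A) lies entirely within the slab.
Q_enc = ρ·(2x)·A and flux = 2EA, so 2EA = 2ρxA/ε₀ ⇒ E = |ρ|x/ε₀.
E = (4.67×10^-3)(0.00579)/(8.85×10^-12) = 3.06×10^6 N/C.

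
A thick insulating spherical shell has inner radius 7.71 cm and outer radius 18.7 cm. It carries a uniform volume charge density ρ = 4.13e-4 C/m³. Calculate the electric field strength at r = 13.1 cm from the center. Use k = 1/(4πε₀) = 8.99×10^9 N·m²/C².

E = 1.62×10^6 V/m

Use a concentric Gaussian sphere at r = 13.1 cm (within the shell material, 7.71 cm < r < 18.7 cm).
Enclosed charge is the volume from a to r: Q_enc = (4π/3)ρ(r³ − a³) = 3.096×10^-6 C.
Gauss's law: E·4πr² = Q_enc/ε₀.
E = k|Q_enc|/r² = (8.99×10^9)(3.096e-6)/(0.131)² = 1.62×10^6 N/C.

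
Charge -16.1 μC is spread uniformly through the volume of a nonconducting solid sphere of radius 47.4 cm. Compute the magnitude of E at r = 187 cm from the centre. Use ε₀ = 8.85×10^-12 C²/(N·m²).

Use a concentric Gaussian sphere at r = 187 cm (r > R, so the entire charge is enclosed).
Q_enc = -16.1 μC = -1.61×10^-5 C.
Applying ∮E·dA = Q_enc/ε₀ with Φ = E(4πr²):
E = |Q_enc|/(4πε₀r²) = (1.61×10^-5)/(4π·8.85×10^-12·(1.87)²) = 4.14×10^4 N/C.

|E| ≈ 4.14×10^4 N/C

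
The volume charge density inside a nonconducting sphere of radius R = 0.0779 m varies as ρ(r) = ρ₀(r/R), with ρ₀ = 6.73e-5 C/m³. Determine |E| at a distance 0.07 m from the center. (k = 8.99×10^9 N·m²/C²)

|E| = 1.20×10^5 N/C

Use a concentric Gaussian sphere at r = 0.07 m (r < R).
Q_enc = ∫₀^r ρ(r')·4πr'² dr' = (4πρ₀/R) ∫₀^r r'^3 dr' = 4πρ₀ r^4/(4·R) = 6.517×10^-8 C.
Applying ∮E·dA = Q_enc/ε₀ with Φ = E(4πr²):
E = k|Q_enc|/r² = (8.99×10^9)(6.517×10^-8)/(0.07)² = 1.20×10^5 N/C.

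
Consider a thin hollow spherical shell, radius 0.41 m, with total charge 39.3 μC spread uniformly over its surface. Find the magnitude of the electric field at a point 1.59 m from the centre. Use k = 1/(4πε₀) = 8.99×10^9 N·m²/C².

1.40×10^5 N/C

By spherical symmetry E is radial; choose a Gaussian sphere of radius r = 1.59 m (r > 0.41 m).
The entire shell is enclosed: Q_enc = 3.93×10^-5 C.
Applying ∮E·dA = Q_enc/ε₀ with Φ = E(4πr²):
E = k|Q_enc|/r² = (8.99×10^9)(3.93×10^-5)/(1.59)² = 1.40×10^5 N/C.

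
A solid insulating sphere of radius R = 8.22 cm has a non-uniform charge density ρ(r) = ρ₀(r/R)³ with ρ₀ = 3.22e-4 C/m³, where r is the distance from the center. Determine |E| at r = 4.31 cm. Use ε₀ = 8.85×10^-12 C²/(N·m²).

E = 3.77×10^4 N/C

Symmetry ⇒ E = E(r) r̂. Gaussian sphere of radius r = 4.31 cm (r < R).
Q_enc = ∫₀^r ρ(r')·4πr'² dr' = (4πρ₀/R³) ∫₀^r r'^5 dr' = 4πρ₀ r^6/(6·R³) = 7.783e-9 C.
By Gauss's law, ∮E·dA = E·4πr² = Q_enc/ε₀.
E = |Q_enc|/(4πε₀r²) = (7.783e-9)/(4π·8.85×10^-12·(0.0431)²) = 3.77e4 N/C.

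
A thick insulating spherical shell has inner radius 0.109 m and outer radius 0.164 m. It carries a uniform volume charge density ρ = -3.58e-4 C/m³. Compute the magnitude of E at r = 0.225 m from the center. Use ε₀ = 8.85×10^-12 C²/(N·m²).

Take a concentric spherical Gaussian surface of radius r = 0.225 m (r > 0.164 m, enclosing the whole shell).
Q_enc = ρ·(4π/3)(b³ − a³) = (-3.58×10^-4)·(4π/3)·((0.164)³ − (0.109)³) = -4.673×10^-6 C.
Since E is radial and uniform over the Gaussian sphere, Φ = E·4πr² = Q_enc/ε₀.
E = |Q_enc|/(4πε₀r²) = (4.673×10^-6)/(4π·8.85×10^-12·(0.225)²) = 8.30×10^5 N/C.

|E| ≈ 8.30×10^5 N/C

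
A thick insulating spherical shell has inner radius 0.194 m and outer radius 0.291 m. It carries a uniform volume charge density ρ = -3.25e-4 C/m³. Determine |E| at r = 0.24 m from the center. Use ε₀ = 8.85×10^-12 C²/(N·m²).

E ≈ 1.39×10^6 V/m

Take a concentric spherical Gaussian surface of radius r = 0.24 m (within the shell material, 0.194 m < r < 0.291 m).
Only the shell between 0.194 m and r is enclosed: Q_enc = ρ·(4π/3)(r³ − a³) = (-3.25×10^-4)·(4π/3)·((0.24)³ − (0.194)³) = -8.88e-6 C.
Since E is radial and uniform over the Gaussian sphere, Φ = E·4πr² = Q_enc/ε₀.
E = |Q_enc|/(4πε₀r²) = (8.88×10^-6)/(4π·8.85×10^-12·(0.24)²) = 1.39e6 N/C.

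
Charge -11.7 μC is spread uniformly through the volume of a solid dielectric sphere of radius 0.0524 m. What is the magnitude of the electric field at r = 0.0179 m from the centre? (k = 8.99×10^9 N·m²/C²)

Symmetry ⇒ E = E(r) r̂. Gaussian sphere of radius r = 0.0179 m (r < R).
Only the charge within r is enclosed: Q_enc = Q·(r/R)³ = (-11.7 μC)·(0.0179 m/0.0524 m)³ = -4.664×10^-7 C.
Applying ∮E·dA = Q_enc/ε₀ with Φ = E(4πr²):
E = k|Q_enc|/r² = (8.99×10^9)(4.664×10^-7)/(0.0179)² = 1.31×10^7 N/C.

1.31e7 N/C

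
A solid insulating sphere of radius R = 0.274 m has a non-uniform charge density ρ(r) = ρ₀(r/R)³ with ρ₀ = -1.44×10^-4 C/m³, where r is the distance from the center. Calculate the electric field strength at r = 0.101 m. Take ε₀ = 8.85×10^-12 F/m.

|E| ≈ 1.37×10^4 N/C

Symmetry ⇒ E = E(r) r̂. Gaussian sphere of radius r = 0.101 m (r < R).
Integrate the density: Q_enc = 4π ∫₀^r ρ₀(r'/R)^3 r'² dr' = 4πρ₀ r^6/(6·R³) = -1.556e-8 C.
By Gauss's law, ∮E·dA = E·4πr² = Q_enc/ε₀.
E = |Q_enc|/(4πε₀r²) = (1.556e-8)/(4π·8.85×10^-12·(0.101)²) = 1.37e4 N/C.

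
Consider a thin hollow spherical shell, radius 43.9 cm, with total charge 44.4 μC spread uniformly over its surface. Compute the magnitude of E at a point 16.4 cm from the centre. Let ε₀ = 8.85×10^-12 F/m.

E = 0

Take a concentric spherical Gaussian surface of radius r = 16.4 cm (inside the shell, r < 43.9 cm).
No charge lies within this surface, so Q_enc = 0 and Gauss's law gives E·4πr² = 0 ⇒ E = 0.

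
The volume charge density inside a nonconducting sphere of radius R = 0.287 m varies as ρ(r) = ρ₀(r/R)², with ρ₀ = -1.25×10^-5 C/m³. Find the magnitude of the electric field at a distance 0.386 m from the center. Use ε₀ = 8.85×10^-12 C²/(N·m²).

By spherical symmetry E is radial; choose a Gaussian sphere of radius r = 0.386 m (r > R, all charge enclosed).
Q_enc = 4π ∫₀^R ρ₀(r'/R)^2 r'² dr' = 4πρ₀R³/5 = -7.427e-7 C.
Gauss's law: E·4πr² = Q_enc/ε₀.
E = |Q_enc|/(4πε₀r²) = (7.427×10^-7)/(4π·8.85×10^-12·(0.386)²) = 4.48×10^4 N/C.

|E| = 4.48×10^4 N/C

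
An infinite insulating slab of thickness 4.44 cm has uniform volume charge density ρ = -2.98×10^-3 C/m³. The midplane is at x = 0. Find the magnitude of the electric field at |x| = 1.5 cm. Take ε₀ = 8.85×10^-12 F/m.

By symmetry E is perpendicular to the slab. A Gaussian pillbox from −1.5 cm to +1.5 cm (face area A) lies entirely within the slab.
Q_enc = ρ·(2x)·A and flux = 2EA, so 2EA = 2ρxA/ε₀ ⇒ E = |ρ|x/ε₀.
E = (2.98×10^-3)(0.015)/(8.85×10^-12) = 5.05×10^6 N/C.

E ≈ 5.05×10^6 N/C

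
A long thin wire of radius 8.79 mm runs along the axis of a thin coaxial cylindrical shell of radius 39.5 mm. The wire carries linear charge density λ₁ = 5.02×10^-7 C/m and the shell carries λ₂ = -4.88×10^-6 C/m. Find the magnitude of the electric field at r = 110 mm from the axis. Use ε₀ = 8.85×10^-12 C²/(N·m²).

|E| = 7.16×10^5 N/C

By cylindrical symmetry E is radial; use a coaxial Gaussian cylinder of radius 110 mm and length L (r > 39.5 mm, enclosing both).
λ_enc = λ₁ + λ₂ = (5.02e-7) + (-4.88×10^-6) = -4.378e-6 C/m.
Since E is radial and uniform over the curved surface, Φ = E·2πrL = Q_enc/ε₀ = λ_enc L/ε₀.
E = |λ_enc|/(2πε₀r) = (4.378×10^-6)/(2π·8.85×10^-12·0.11) = 7.16e5 N/C.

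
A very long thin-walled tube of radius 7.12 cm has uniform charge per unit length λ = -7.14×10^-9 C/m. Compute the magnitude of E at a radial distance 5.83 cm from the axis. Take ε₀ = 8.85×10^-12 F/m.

Choose a coaxial cylinder of radius r = 5.83 cm (arbitrary length L) as the Gaussian surface (r < 7.12 cm, inside the shell).
No charge is enclosed, so Gauss's law gives E·2πrL = 0 ⇒ E = 0.

|E| = 0 N/C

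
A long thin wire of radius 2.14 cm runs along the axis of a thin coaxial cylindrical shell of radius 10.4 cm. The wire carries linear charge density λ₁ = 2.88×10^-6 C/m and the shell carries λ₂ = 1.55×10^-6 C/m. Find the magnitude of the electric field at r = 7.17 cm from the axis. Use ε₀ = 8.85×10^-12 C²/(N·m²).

|E| ≈ 7.22×10^5 V/m

Choose a coaxial cylinder of radius r = 7.17 cm (arbitrary length L) as the Gaussian surface (between the conductors, 2.14 cm < r < 10.4 cm).
Only the inner wire is enclosed; the outer shell contributes nothing inside itself. λ_enc = λ₁ = 2.88×10^-6 C/m.
Applying ∮E·dA = Q_enc/ε₀ with the end caps contributing no flux:
E = |λ_enc|/(2πε₀r) = (2.88×10^-6)/(2π·8.85×10^-12·0.0717) = 7.22×10^5 N/C.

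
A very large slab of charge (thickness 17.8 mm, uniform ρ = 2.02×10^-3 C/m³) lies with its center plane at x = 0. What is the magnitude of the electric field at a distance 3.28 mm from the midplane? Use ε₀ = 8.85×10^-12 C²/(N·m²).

|E| = 7.49e5 V/m

By symmetry E is perpendicular to the slab. A Gaussian pillbox from −3.28 mm to +3.28 mm (face area A) lies entirely within the slab.
Q_enc = ρ·(2x)·A and flux = 2EA, so 2EA = 2ρxA/ε₀ ⇒ E = |ρ|x/ε₀.
E = (2.02e-3)(0.00328)/(8.85×10^-12) = 7.49×10^5 N/C.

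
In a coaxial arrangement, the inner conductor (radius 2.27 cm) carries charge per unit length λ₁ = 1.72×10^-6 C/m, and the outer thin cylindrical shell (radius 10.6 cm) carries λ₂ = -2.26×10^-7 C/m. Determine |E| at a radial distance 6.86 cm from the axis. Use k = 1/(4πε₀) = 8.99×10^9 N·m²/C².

4.51e5 N/C

By cylindrical symmetry E is radial; use a coaxial Gaussian cylinder of radius 6.86 cm and length L (between the conductors, 2.27 cm < r < 10.6 cm).
The shell at 10.6 cm lies outside the Gaussian surface, so λ_enc = λ₁ = 1.72×10^-6 C/m.
Applying ∮E·dA = Q_enc/ε₀ with the end caps contributing no flux:
E = 2k|λ_enc|/r = 2(8.99×10^9)(1.72e-6)/(0.0686) = 4.51×10^5 N/C.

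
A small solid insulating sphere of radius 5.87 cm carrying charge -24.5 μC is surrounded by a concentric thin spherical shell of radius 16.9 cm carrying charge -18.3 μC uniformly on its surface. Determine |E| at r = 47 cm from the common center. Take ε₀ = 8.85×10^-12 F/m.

Take a concentric spherical Gaussian surface of radius r = 47 cm (r > 16.9 cm, enclosing both).
Q_enc = (-24.5 μC) + (-18.3 μC) = -4.28e-5 C.
By Gauss's law, ∮E·dA = E·4πr² = Q_enc/ε₀.
E = |Q_enc|/(4πε₀r²) = (4.28×10^-5)/(4π·8.85×10^-12·(0.47)²) = 1.74×10^6 N/C.

|E| = 1.74×10^6 N/C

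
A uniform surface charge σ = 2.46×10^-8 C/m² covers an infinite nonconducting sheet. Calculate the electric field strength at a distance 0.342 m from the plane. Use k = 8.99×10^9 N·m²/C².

Choose a cylindrical pillbox piercing the sheet, end faces (area A) parallel to it.
Flux Φ = 2EA and Q_enc = σA, so 2EA = σA/ε₀ ⇒ E = |σ|/(2ε₀), independent of distance.
E = 2πk|σ| = 2π(8.99×10^9)(2.46×10^-8) = 1.39×10^3 N/C.

|E| = 1.39×10^3 N/C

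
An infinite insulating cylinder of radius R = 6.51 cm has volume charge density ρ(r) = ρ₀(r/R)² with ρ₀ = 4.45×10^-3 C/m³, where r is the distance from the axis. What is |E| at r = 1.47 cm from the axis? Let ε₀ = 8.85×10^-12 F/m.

E ≈ 9.42e4 V/m

Choose a coaxial cylinder of radius r = 1.47 cm (arbitrary length L) as the Gaussian surface (r < R).
Integrating ρ over the cross-section to radius r: λ_enc = (2πρ₀/R²) ∫₀^r r'^3 dr' = 2πρ₀ r^4/(4·R²) = 7.702×10^-8 C/m.
Since E is radial and uniform over the curved surface, Φ = E·2πrL = Q_enc/ε₀ = λ_enc L/ε₀.
E = |λ_enc|/(2πε₀r) = (7.702×10^-8)/(2π·8.85×10^-12·0.0147) = 9.42e4 N/C.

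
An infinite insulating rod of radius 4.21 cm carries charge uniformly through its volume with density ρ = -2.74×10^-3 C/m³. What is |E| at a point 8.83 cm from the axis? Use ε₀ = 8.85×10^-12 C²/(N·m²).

|E| ≈ 3.11e6 N/C

Coaxial Gaussian cylinder, radius r = 8.83 cm, length L (r > 4.21 cm, full cross-section enclosed).
λ_enc = ρ·πR² = (-2.74×10^-3)π(0.0421)² = -1.526×10^-5 C/m.
Since E is radial and uniform over the curved surface, Φ = E·2πrL = Q_enc/ε₀ = λ_enc L/ε₀.
E = |λ_enc|/(2πε₀r) = (1.526e-5)/(2π·8.85×10^-12·0.0883) = 3.11×10^6 N/C.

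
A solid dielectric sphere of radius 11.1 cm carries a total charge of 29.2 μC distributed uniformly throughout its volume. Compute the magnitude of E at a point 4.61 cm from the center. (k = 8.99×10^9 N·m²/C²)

By spherical symmetry E is radial; choose a Gaussian sphere of radius r = 4.61 cm (r < R).
For a uniform sphere the enclosed fraction is (r/R)³, so Q_enc = (29.2 μC)(0.0461/0.111)³ = 2.092e-6 C.
By Gauss's law, ∮E·dA = E·4πr² = Q_enc/ε₀.
E = k|Q_enc|/r² = (8.99×10^9)(2.092e-6)/(0.0461)² = 8.85×10^6 N/C.

8.85e6 N/C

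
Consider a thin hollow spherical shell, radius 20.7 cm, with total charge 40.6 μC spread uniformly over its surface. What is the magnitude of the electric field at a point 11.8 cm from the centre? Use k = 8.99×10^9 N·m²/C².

Take a concentric spherical Gaussian surface of radius r = 11.8 cm (inside the shell, r < 20.7 cm).
All the charge is outside the Gaussian surface: Q_enc = 0, hence E = 0 everywhere inside the shell.

E = 0 (no enclosed charge)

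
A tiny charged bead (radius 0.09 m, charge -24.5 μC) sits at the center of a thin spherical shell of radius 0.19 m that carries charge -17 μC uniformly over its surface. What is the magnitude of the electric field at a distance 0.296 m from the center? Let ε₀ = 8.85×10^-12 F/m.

|E| ≈ 4.26×10^6 V/m

Use a concentric Gaussian sphere at r = 0.296 m (r > 0.19 m, enclosing both).
Q_enc = (-24.5 μC) + (-17 μC) = -4.15×10^-5 C.
Since E is radial and uniform over the Gaussian sphere, Φ = E·4πr² = Q_enc/ε₀.
E = |Q_enc|/(4πε₀r²) = (4.15×10^-5)/(4π·8.85×10^-12·(0.296)²) = 4.26×10^6 N/C.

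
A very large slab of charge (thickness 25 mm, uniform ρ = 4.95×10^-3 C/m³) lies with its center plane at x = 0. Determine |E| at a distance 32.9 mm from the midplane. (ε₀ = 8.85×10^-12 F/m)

6.99×10^6 N/C

The point |x| = 32.9 mm lies outside the slab (half-thickness 0.0125 m). A symmetric pillbox spanning the full slab encloses Q_enc = ρ·d·A.
Flux = 2EA ⇒ E = |ρ|d/(2ε₀), independent of distance outside.
E = (4.95e-3)(0.025)/(2·8.85×10^-12) = 6.99×10^6 N/C.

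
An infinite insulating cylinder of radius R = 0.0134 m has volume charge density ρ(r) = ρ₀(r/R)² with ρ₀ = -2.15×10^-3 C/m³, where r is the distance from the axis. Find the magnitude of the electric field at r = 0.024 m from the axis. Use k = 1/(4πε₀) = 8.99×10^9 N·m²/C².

Take a coaxial cylindrical Gaussian surface of radius r = 0.024 m and length L (r > R, full charge per length enclosed).
λ_enc = 2π ∫₀^R ρ₀(r'/R)^2 r' dr' = 2πρ₀R²/4 = -6.064×10^-7 C/m.
Gauss's law: E·2πrL = λ_enc L/ε₀.
E = 2k|λ_enc|/r = 2(8.99×10^9)(6.064e-7)/(0.024) = 4.54e5 N/C.

|E| ≈ 4.54×10^5 N/C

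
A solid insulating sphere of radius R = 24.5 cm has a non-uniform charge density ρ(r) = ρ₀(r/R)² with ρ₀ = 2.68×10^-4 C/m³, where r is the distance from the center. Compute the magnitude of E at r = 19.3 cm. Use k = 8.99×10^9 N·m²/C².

E ≈ 7.25×10^5 N/C

Take a concentric spherical Gaussian surface of radius r = 19.3 cm (r < R).
Q_enc = ∫₀^r ρ(r')·4πr'² dr' = (4πρ₀/R²) ∫₀^r r'^4 dr' = 4πρ₀ r^5/(5·R²) = 3.005e-6 C.
Gauss's law: E·4πr² = Q_enc/ε₀.
E = k|Q_enc|/r² = (8.99×10^9)(3.005×10^-6)/(0.193)² = 7.25×10^5 N/C.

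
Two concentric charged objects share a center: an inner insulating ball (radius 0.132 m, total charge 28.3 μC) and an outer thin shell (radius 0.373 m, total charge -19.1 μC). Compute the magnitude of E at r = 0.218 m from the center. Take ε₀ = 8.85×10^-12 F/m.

By spherical symmetry E is radial; choose a Gaussian sphere of radius r = 0.218 m (between the bodies, 0.132 m < r < 0.373 m).
Only the inner charge is enclosed; the outer shell contributes nothing inside itself. Q_enc = 28.3 μC = 2.83×10^-5 C.
Applying ∮E·dA = Q_enc/ε₀ with Φ = E(4πr²):
E = |Q_enc|/(4πε₀r²) = (2.83e-5)/(4π·8.85×10^-12·(0.218)²) = 5.35×10^6 N/C.

5.35×10^6 N/C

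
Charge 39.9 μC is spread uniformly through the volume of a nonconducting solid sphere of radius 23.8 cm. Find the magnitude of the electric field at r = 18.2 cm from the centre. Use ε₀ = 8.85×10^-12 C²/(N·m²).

4.84×10^6 V/m

Use a concentric Gaussian sphere at r = 18.2 cm (r < R).
Only the charge within r is enclosed: Q_enc = Q·(r/R)³ = (39.9 μC)·(18.2 cm/23.8 cm)³ = 1.784×10^-5 C.
By Gauss's law, ∮E·dA = E·4πr² = Q_enc/ε₀.
E = |Q_enc|/(4πε₀r²) = (1.784e-5)/(4π·8.85×10^-12·(0.182)²) = 4.84×10^6 N/C.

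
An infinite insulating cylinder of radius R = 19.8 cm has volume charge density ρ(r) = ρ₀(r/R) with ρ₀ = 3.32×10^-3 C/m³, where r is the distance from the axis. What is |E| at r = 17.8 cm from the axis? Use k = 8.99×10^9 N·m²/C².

Take a coaxial cylindrical Gaussian surface of radius r = 17.8 cm and length L (r < R).
Integrating ρ over the cross-section to radius r: λ_enc = (2πρ₀/R) ∫₀^r r'^2 dr' = 2πρ₀ r^3/(3·R) = 1.981×10^-4 C/m.
By Gauss's law (flux through the curved wall only), E·2πrL = λ_enc L/ε₀.
E = 2k|λ_enc|/r = 2(8.99×10^9)(1.981×10^-4)/(0.178) = 2.00×10^7 N/C.

E = 2.00e7 N/C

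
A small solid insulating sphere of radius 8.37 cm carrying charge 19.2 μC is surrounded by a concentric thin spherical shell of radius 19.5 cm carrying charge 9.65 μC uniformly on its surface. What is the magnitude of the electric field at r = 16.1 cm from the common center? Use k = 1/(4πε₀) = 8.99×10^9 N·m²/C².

|E| = 6.66e6 N/C

Use a concentric Gaussian sphere at r = 16.1 cm (between the bodies, 8.37 cm < r < 19.5 cm).
The shell at 19.5 cm lies outside the Gaussian surface, so Q_enc = 19.2 μC = 1.92e-5 C.
Since E is radial and uniform over the Gaussian sphere, Φ = E·4πr² = Q_enc/ε₀.
E = k|Q_enc|/r² = (8.99×10^9)(1.92×10^-5)/(0.161)² = 6.66e6 N/C.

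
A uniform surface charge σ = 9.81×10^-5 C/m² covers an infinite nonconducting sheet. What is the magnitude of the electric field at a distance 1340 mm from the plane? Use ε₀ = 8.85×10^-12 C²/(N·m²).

E ≈ 5.54×10^6 N/C

By planar symmetry E is perpendicular to the sheet and uniform; use a Gaussian pillbox with flat faces of area A on each side of the sheet.
Flux Φ = 2EA and Q_enc = σA, so 2EA = σA/ε₀ ⇒ E = |σ|/(2ε₀), independent of distance.
E = |σ|/(2ε₀) = (9.81×10^-5)/(2·8.85×10^-12) = 5.54e6 N/C.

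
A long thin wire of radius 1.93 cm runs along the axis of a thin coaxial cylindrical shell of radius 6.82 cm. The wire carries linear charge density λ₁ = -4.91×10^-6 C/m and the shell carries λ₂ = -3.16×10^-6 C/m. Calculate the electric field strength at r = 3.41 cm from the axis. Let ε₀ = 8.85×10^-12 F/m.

|E| = 2.59×10^6 N/C

Take a coaxial cylindrical Gaussian surface of radius r = 3.41 cm and length L (between the conductors, 1.93 cm < r < 6.82 cm).
The shell at 6.82 cm lies outside the Gaussian surface, so λ_enc = λ₁ = -4.91×10^-6 C/m.
Applying ∮E·dA = Q_enc/ε₀ with the end caps contributing no flux:
E = |λ_enc|/(2πε₀r) = (4.91×10^-6)/(2π·8.85×10^-12·0.0341) = 2.59×10^6 N/C.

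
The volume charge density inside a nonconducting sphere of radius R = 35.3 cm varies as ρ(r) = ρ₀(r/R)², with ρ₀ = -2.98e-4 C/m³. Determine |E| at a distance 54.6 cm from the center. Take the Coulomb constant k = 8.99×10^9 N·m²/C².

9.93×10^5 N/C

Use a concentric Gaussian sphere at r = 54.6 cm (r > R, all charge enclosed).
Q_enc = 4π ∫₀^R ρ₀(r'/R)^2 r'² dr' = 4πρ₀R³/5 = -3.294×10^-5 C.
Applying ∮E·dA = Q_enc/ε₀ with Φ = E(4πr²):
E = k|Q_enc|/r² = (8.99×10^9)(3.294e-5)/(0.546)² = 9.93e5 N/C.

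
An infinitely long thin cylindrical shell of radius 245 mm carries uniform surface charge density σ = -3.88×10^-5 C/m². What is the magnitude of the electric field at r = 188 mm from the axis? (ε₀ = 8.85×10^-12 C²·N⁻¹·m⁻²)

Choose a coaxial cylinder of radius r = 188 mm (arbitrary length L) as the Gaussian surface (r < 245 mm, inside the shell).
All the surface charge lies outside this cylinder: Q_enc = 0, hence E = 0.

E = 0 (no enclosed charge)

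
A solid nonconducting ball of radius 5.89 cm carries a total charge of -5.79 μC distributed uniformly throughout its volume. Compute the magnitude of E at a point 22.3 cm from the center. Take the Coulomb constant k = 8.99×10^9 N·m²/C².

Symmetry ⇒ E = E(r) r̂. Gaussian sphere of radius r = 22.3 cm (r > R, so the entire charge is enclosed).
Q_enc = -5.79 μC = -5.79e-6 C.
Gauss's law: E·4πr² = Q_enc/ε₀.
E = k|Q_enc|/r² = (8.99×10^9)(5.79×10^-6)/(0.223)² = 1.05×10^6 N/C.

E ≈ 1.05e6 N/C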